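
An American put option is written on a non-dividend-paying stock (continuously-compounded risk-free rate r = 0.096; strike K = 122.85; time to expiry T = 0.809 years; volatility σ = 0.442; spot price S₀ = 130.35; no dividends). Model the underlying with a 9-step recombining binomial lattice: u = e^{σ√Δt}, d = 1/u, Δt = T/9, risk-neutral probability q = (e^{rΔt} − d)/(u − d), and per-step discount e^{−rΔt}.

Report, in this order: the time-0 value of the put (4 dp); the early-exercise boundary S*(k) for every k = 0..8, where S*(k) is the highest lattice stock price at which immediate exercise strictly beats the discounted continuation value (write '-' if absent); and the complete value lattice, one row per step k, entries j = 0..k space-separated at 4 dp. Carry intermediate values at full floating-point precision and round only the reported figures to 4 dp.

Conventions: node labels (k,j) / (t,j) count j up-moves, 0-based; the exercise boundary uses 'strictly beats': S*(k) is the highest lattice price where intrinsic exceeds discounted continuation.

price = 13.1541
boundary = - - - - 76.7191 87.5902 76.7191 87.5902 100.0017
tree:
13.1541
18.8509 7.6746
26.2620 11.7528 3.7219
35.4341 17.5280 6.1704 1.3334
46.1309 25.3316 10.0137 2.4268 0.2610
55.6527 35.2598 15.8240 4.3660 0.5260 0.0000
63.9928 46.1309 24.1655 7.7412 1.0601 0.0000 0.0000
71.2977 55.6527 35.2598 13.4692 2.1365 0.0000 0.0000 0.0000
77.6960 63.9928 46.1309 22.8483 4.3059 0.0000 0.0000 0.0000 0.0000
83.3002 71.2977 55.6527 35.2598 8.6781 0.0000 0.0000 0.0000 0.0000 0.0000

Δt=0.08989, u=1.14170, d=0.87589, q=0.49952, disc=e^(-rΔt)=0.99141
k=9 terminal: V=max(K-S,0) → 83.3002 71.2977 55.6527 35.2598 8.6781 0.0000 0.0000 0.0000 0.0000 0.0000
k=8: j=0 S=45.1540 intr=77.6960 cont=76.6405 V=77.6960[EX]; j=1 S=58.8572 intr=63.9928 cont=62.9372 V=63.9928[EX]; j=2 S=76.7191 intr=46.1309 cont=45.0754 V=46.1309[EX]; j=3 S=100.0017 intr=22.8483 cont=21.7928 V=22.8483[EX]; j=4 S=130.3500 intr=0.0000 cont=4.3059 V=4.3059[hold]; j=5 S=169.9084 intr=0.0000 cont=0.0000 V=0.0000[hold]; j=6 S=221.4719 intr=0.0000 cont=0.0000 V=0.0000[hold]; j=7 S=288.6838 intr=0.0000 cont=0.0000 V=0.0000[hold]; j=8 S=376.2930 intr=0.0000 cont=0.0000 V=0.0000[hold]  S*(8)=100.0017
k=7: j=0 S=51.5523 intr=71.2977 cont=70.2422 V=71.2977[EX]; j=1 S=67.1973 intr=55.6527 cont=54.5972 V=55.6527[EX]; j=2 S=87.5902 intr=35.2598 cont=34.2043 V=35.2598[EX]; j=3 S=114.1719 intr=8.6781 cont=13.4692 V=13.4692[hold]; j=4 S=148.8206 intr=0.0000 cont=2.1365 V=2.1365[hold]; j=5 S=193.9844 intr=0.0000 cont=0.0000 V=0.0000[hold]; j=6 S=252.8544 intr=0.0000 cont=0.0000 V=0.0000[hold]; j=7 S=329.5902 intr=0.0000 cont=0.0000 V=0.0000[hold]  S*(7)=87.5902
k=6: j=0 S=58.8572 intr=63.9928 cont=62.9372 V=63.9928[EX]; j=1 S=76.7191 intr=46.1309 cont=45.0754 V=46.1309[EX]; j=2 S=100.0017 intr=22.8483 cont=24.1655 V=24.1655[hold]; j=3 S=130.3500 intr=0.0000 cont=7.7412 V=7.7412[hold]; j=4 S=169.9084 intr=0.0000 cont=1.0601 V=1.0601[hold]; j=5 S=221.4719 intr=0.0000 cont=0.0000 V=0.0000[hold]; j=6 S=288.6838 intr=0.0000 cont=0.0000 V=0.0000[hold]  S*(6)=76.7191
k=5: j=0 S=67.1973 intr=55.6527 cont=54.5972 V=55.6527[EX]; j=1 S=87.5902 intr=35.2598 cont=34.8566 V=35.2598[EX]; j=2 S=114.1719 intr=8.6781 cont=15.8240 V=15.8240[hold]; j=3 S=148.8206 intr=0.0000 cont=4.3660 V=4.3660[hold]; j=4 S=193.9844 intr=0.0000 cont=0.5260 V=0.5260[hold]; j=5 S=252.8544 intr=0.0000 cont=0.0000 V=0.0000[hold]  S*(5)=87.5902
k=4: j=0 S=76.7191 intr=46.1309 cont=45.0754 V=46.1309[EX]; j=1 S=100.0017 intr=22.8483 cont=25.3316 V=25.3316[hold]; j=2 S=130.3500 intr=0.0000 cont=10.0137 V=10.0137[hold]; j=3 S=169.9084 intr=0.0000 cont=2.4268 V=2.4268[hold]; j=4 S=221.4719 intr=0.0000 cont=0.2610 V=0.2610[hold]  S*(4)=76.7191
k=3: j=0 S=87.5902 intr=35.2598 cont=35.4341 V=35.4341[hold]; j=1 S=114.1719 intr=8.6781 cont=17.5280 V=17.5280[hold]; j=2 S=148.8206 intr=0.0000 cont=6.1704 V=6.1704[hold]; j=3 S=193.9844 intr=0.0000 cont=1.3334 V=1.3334[hold]  S*(3)=-
k=2: j=0 S=100.0017 intr=22.8483 cont=26.2620 V=26.2620[hold]; j=1 S=130.3500 intr=0.0000 cont=11.7528 V=11.7528[hold]; j=2 S=169.9084 intr=0.0000 cont=3.7219 V=3.7219[hold]  S*(2)=-
k=1: j=0 S=114.1719 intr=8.6781 cont=18.8509 V=18.8509[hold]; j=1 S=148.8206 intr=0.0000 cont=7.6746 V=7.6746[hold]  S*(1)=-
k=0: j=0 S=130.3500 intr=0.0000 cont=13.1541 V=13.1541[hold]  S*(0)=-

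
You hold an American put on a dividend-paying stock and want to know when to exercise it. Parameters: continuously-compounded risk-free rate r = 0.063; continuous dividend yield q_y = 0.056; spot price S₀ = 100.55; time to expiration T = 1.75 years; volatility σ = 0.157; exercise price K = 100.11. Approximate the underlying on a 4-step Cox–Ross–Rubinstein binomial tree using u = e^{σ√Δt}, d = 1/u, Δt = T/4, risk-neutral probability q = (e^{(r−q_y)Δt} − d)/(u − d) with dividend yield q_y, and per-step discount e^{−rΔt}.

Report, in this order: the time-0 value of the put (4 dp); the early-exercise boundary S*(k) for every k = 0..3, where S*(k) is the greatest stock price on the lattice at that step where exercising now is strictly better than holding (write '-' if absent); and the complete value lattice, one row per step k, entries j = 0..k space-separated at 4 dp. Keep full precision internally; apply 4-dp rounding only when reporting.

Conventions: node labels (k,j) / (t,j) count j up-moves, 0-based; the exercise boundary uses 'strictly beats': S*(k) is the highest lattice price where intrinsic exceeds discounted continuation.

price = 6.7839
boundary = - - 81.6926 90.6322
tree:
6.7839
11.4002 2.3439
18.4174 4.7133 0.0000
26.4752 9.4778 0.0000 0.0000
33.7382 18.4174 0.0000 0.0000 0.0000

Δt=0.43750, u=1.10943, d=0.90136, q=0.48880, disc=e^(-rΔt)=0.97281
k=4 terminal: V=max(K-S,0) → 33.7382 18.4174 0.0000 0.0000 0.0000
k=3: j=0 S=73.6348 intr=26.4752 cont=25.5357 V=26.4752[EX]; j=1 S=90.6322 intr=9.4778 cont=9.1589 V=9.4778[EX]; j=2 S=111.5531 intr=0.0000 cont=0.0000 V=0.0000[hold]; j=3 S=137.3033 intr=0.0000 cont=0.0000 V=0.0000[hold]  S*(3)=90.6322
k=2: j=0 S=81.6926 intr=18.4174 cont=17.6729 V=18.4174[EX]; j=1 S=100.5500 intr=0.0000 cont=4.7133 V=4.7133[hold]; j=2 S=123.7603 intr=0.0000 cont=0.0000 V=0.0000[hold]  S*(2)=81.6926
k=1: j=0 S=90.6322 intr=9.4778 cont=11.4002 V=11.4002[hold]; j=1 S=111.5531 intr=0.0000 cont=2.3439 V=2.3439[hold]  S*(1)=-
k=0: j=0 S=100.5500 intr=0.0000 cont=6.7839 V=6.7839[hold]  S*(0)=-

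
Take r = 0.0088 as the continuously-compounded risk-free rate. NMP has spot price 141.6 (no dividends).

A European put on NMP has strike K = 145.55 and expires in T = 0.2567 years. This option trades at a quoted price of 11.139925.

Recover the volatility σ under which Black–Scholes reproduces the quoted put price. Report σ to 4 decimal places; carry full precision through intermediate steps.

sigma = 0.3183

At σ = 0.3183 the Black–Scholes value reproduces the quote:
σ√T = 0.3183·√0.2567 = 0.161269
d₁ = (ln(S/K) + (r+σ²/2)T) / (σ√T) = (ln(141.6/145.55) + (0.0088+0.3183²/2)·0.2567) / 0.161269 = (-0.027513 + 0.015263) / 0.161269 = -0.075965
d₂ = d₁ − σ√T = -0.075965 − 0.161269 = -0.237234
e^{−rT} = 0.997744
N(−d₁) = 0.530277,  N(−d₂) = 0.593762
V = K·e^{−rT}·N(−d₂) − S·N(−d₁) = 86.227082 − 75.087157 = 11.139925 (matching the quote); vega is positive throughout, so no other σ reproduces this price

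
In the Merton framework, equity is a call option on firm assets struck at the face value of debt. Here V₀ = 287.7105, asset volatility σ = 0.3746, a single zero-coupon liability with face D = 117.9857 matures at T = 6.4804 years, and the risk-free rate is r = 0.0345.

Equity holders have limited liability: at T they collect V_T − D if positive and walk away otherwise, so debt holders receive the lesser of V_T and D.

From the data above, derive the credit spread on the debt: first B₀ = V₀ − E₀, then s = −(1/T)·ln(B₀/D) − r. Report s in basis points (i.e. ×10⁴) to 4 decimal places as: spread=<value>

spread=149.3215

Apply the equity-as-call identities (strike 117.9857, horizon 6.4804 years):
d₁ = [ln(V₀/D) + (r + σ²/2)T] / (σ√T)
   = [ln(287.7105/117.9857) + (0.0345 + 0.5·0.3746²)·6.4804] / (0.3746·√6.4804)
   = [0.891391 + 0.678255] / 0.953605 = 1.646013
d₂ = d₁ − σ√T = 1.646013 − 0.953605 = 0.692408
N(d₁) = 0.950119,  N(d₂) = 0.755659,  e^(−rT) = 0.799656
E₀ = V₀·N(d₁) − D·e^(−rT)·N(d₂)
   = 287.7105·0.950119 − 117.9857·0.799656·0.755659 = 202.064431
B₀ = V₀ − E₀ = 287.7105 − 202.064431 = 85.646069
spread = −(1/T)·ln(B₀/D) − r = −(1/6.4804)·ln(85.646069/117.9857) − 0.0345 = 0.01493215
in basis points: 0.01493215 × 10⁴ = 149.3215 bp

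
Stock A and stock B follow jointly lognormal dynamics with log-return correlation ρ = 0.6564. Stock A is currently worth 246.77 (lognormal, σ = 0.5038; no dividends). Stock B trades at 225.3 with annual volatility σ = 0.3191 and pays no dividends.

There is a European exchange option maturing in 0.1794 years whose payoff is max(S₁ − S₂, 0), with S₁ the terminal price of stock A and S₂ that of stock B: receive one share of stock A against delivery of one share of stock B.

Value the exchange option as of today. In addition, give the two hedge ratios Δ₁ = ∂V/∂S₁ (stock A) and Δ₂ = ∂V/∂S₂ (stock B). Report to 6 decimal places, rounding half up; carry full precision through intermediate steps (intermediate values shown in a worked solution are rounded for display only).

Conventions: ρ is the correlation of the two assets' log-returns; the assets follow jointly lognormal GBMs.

exchange price = 28.234426
Δ1 = 0.740761
Δ2 = -0.686033

σ_eff = √(σ₁² + σ₂² − 2ρσ₁σ₂) = √(0.5038² + 0.3191² − 2·0.6564·0.5038·0.3191) = 0.380250
d₁ = (ln(S₁/S₂) + (q₂ − q₁ + σ_eff²/2)T) / (σ_eff√T) = (ln(246.77/225.3) + (0.0 − 0.0 + 0.072295)·0.1794) / 0.161057 = 0.645693
d₂ = d₁ − σ_eff√T = 0.645693 − 0.161057 = 0.484636
N(d₁) = 0.740761,  N(d₂) = 0.686033
V = S₁·e^{−q₁T}·N(d₁) − S₂·e^{−q₂T}·N(d₂) = 182.797574 − 154.563149 = 28.234426
Key observation: r never enters — measured in units of stock B, the claim is a call on S₁/S₂ struck at 1, so only the dividend yields and σ_eff matter.
Δ₁ = e^{−q₁T}·N(d₁) = 0.740761;  Δ₂ = −e^{−q₂T}·N(d₂) = -0.686033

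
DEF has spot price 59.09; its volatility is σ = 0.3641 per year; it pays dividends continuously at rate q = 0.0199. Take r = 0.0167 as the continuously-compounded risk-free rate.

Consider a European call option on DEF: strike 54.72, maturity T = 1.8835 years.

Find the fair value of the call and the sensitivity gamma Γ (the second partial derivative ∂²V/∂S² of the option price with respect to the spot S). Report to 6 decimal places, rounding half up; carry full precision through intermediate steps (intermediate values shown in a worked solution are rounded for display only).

price = 12.897130
Γ = 0.012054

σ√T = 0.3641·√1.8835 = 0.499693
d₁ = (ln(S/K) + (r−q+σ²/2)T) / (σ√T) = (ln(59.09/54.72) + (0.0167−0.0199+0.3641²/2)·1.8835) / 0.499693 = (0.076832 + 0.118819) / 0.499693 = 0.391544
d₂ = d₁ − σ√T = 0.391544 − 0.499693 = -0.108149
e^{−rT} = 0.969035
e^{−qT} = 0.963212
N(d₁) = 0.652302,  N(d₂) = 0.456939
Call price V = S·e^{−qT}·N(d₁) − K·e^{−rT}·N(d₂) = 37.126577 − 24.229447 = 12.897130
φ(d₁) = (1/√(2π))·e^{−d₁²/2} = 0.369505
Γ = e^{−qT}·φ(d₁) / (S·σ·√T) = 0.012054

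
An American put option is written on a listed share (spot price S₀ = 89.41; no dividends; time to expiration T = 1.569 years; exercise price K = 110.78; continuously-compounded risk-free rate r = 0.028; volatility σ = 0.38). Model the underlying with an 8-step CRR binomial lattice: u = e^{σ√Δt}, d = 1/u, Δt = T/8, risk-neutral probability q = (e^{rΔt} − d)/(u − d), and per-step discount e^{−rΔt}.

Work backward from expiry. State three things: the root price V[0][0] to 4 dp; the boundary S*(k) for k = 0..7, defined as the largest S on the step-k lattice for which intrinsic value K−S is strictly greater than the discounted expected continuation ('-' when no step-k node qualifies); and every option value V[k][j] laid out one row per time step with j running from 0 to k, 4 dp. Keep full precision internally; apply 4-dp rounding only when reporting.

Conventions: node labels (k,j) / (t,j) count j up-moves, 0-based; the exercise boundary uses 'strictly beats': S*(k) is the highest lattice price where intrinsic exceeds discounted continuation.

price = 29.1568
boundary = - - - 53.9670 63.8578 53.9670 63.8578 75.5614
tree:
29.1568
37.6165 20.1192
47.0164 27.6351 12.0227
56.8130 36.7045 17.9042 5.6436
65.1719 46.9222 25.8061 9.3542 1.5965
72.2361 56.8130 35.7029 15.1369 3.0538 0.0000
78.2061 65.1719 46.9222 23.6828 5.8411 0.0000 0.0000
83.2514 72.2361 56.8130 35.2186 11.1724 0.0000 0.0000 0.0000
87.5153 78.2061 65.1719 46.9222 21.3700 0.0000 0.0000 0.0000 0.0000

Δt=0.19612, u=1.18328, d=0.84511, q=0.47431, disc=e^(-rΔt)=0.99452
k=8 terminal: V=max(K-S,0) → 87.5153 78.2061 65.1719 46.9222 21.3700 0.0000 0.0000 0.0000 0.0000
k=7: j=0 S=27.5286 intr=83.2514 cont=82.6447 V=83.2514[EX]; j=1 S=38.5439 intr=72.2361 cont=71.6294 V=72.2361[EX]; j=2 S=53.9670 intr=56.8130 cont=56.2064 V=56.8130[EX]; j=3 S=75.5614 intr=35.2186 cont=34.6119 V=35.2186[EX]; j=4 S=105.7967 intr=4.9833 cont=11.1724 V=11.1724[hold]; j=5 S=148.1304 intr=0.0000 cont=0.0000 V=0.0000[hold]; j=6 S=207.4036 intr=0.0000 cont=0.0000 V=0.0000[hold]; j=7 S=290.3945 intr=0.0000 cont=0.0000 V=0.0000[hold]  S*(7)=75.5614
k=6: j=0 S=32.5739 intr=78.2061 cont=77.5994 V=78.2061[EX]; j=1 S=45.6081 intr=65.1719 cont=64.5652 V=65.1719[EX]; j=2 S=63.8578 intr=46.9222 cont=46.3155 V=46.9222[EX]; j=3 S=89.4100 intr=21.3700 cont=23.6828 V=23.6828[hold]; j=4 S=125.1867 intr=0.0000 cont=5.8411 V=5.8411[hold]; j=5 S=175.2791 intr=0.0000 cont=0.0000 V=0.0000[hold]; j=6 S=245.4157 intr=0.0000 cont=0.0000 V=0.0000[hold]  S*(6)=63.8578
k=5: j=0 S=38.5439 intr=72.2361 cont=71.6294 V=72.2361[EX]; j=1 S=53.9670 intr=56.8130 cont=56.2064 V=56.8130[EX]; j=2 S=75.5614 intr=35.2186 cont=35.7029 V=35.7029[hold]; j=3 S=105.7967 intr=4.9833 cont=15.1369 V=15.1369[hold]; j=4 S=148.1304 intr=0.0000 cont=3.0538 V=3.0538[hold]; j=5 S=207.4036 intr=0.0000 cont=0.0000 V=0.0000[hold]  S*(5)=53.9670
k=4: j=0 S=45.6081 intr=65.1719 cont=64.5652 V=65.1719[EX]; j=1 S=63.8578 intr=46.9222 cont=46.5440 V=46.9222[EX]; j=2 S=89.4100 intr=21.3700 cont=25.8061 V=25.8061[hold]; j=3 S=125.1867 intr=0.0000 cont=9.3542 V=9.3542[hold]; j=4 S=175.2791 intr=0.0000 cont=1.5965 V=1.5965[hold]  S*(4)=63.8578
k=3: j=0 S=53.9670 intr=56.8130 cont=56.2064 V=56.8130[EX]; j=1 S=75.5614 intr=35.2186 cont=36.7045 V=36.7045[hold]; j=2 S=105.7967 intr=4.9833 cont=17.9042 V=17.9042[hold]; j=3 S=148.1304 intr=0.0000 cont=5.6436 V=5.6436[hold]  S*(3)=53.9670
k=2: j=0 S=63.8578 intr=46.9222 cont=47.0164 V=47.0164[hold]; j=1 S=89.4100 intr=21.3700 cont=27.6351 V=27.6351[hold]; j=2 S=125.1867 intr=0.0000 cont=12.0227 V=12.0227[hold]  S*(2)=-
k=1: j=0 S=75.5614 intr=35.2186 cont=37.6165 V=37.6165[hold]; j=1 S=105.7967 intr=4.9833 cont=20.1192 V=20.1192[hold]  S*(1)=-
k=0: j=0 S=89.4100 intr=21.3700 cont=29.1568 V=29.1568[hold]  S*(0)=-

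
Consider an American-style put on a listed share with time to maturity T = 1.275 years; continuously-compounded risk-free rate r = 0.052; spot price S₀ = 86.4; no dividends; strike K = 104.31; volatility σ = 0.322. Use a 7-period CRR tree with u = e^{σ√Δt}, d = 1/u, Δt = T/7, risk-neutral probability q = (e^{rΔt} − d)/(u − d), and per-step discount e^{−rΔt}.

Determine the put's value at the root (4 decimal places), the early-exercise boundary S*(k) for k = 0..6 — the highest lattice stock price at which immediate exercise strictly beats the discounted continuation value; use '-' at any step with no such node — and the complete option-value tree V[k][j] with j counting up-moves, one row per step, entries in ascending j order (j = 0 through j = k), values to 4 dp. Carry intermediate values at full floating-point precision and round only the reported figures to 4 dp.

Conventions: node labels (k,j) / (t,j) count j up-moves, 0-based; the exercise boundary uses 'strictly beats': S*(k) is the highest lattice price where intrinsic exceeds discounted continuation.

price = 21.4212
boundary = - - 65.6370 75.3063 65.6370 75.3063 86.4000
tree:
21.4212
29.3040 13.9528
38.6730 20.5005 7.6762
47.1007 29.0037 12.3945 3.1080
54.4463 38.6730 19.3824 5.6484 0.6288
60.8488 47.1007 29.0037 10.1380 1.2701 0.0000
66.4292 54.4463 38.6730 17.9100 2.5655 0.0000 0.0000
71.2930 60.8488 47.1007 29.0037 5.1820 0.0000 0.0000 0.0000

params: Δt=0.18214 u=1.14731 d=0.87160 q=0.50021 e^(-rΔt)=0.99057
t_7 payoffs: 71.2930 60.8488 47.1007 29.0037 5.1820 0.0000 0.0000 0.0000
t_6: node(6,0) S=37.8808 payoff=66.4292 vs cont=65.4459 → 66.4292 [stop]  node(6,1) S=49.8637 payoff=54.4463 vs cont=53.4630 → 54.4463 [stop]  node(6,2) S=65.6370 payoff=38.6730 vs cont=37.6897 → 38.6730 [stop]  node(6,3) S=86.4000 payoff=17.9100 vs cont=16.9267 → 17.9100 [stop]  node(6,4) S=113.7309 payoff=0.0000 vs cont=2.5655 → 2.5655 [wait]  node(6,5) S=149.7074 payoff=0.0000 vs cont=0.0000 → 0.0000 [wait]  node(6,6) S=197.0644 payoff=0.0000 vs cont=0.0000 → 0.0000 [wait]  ⇒ S*(6)=86.4000
t_5: node(5,0) S=43.4612 payoff=60.8488 vs cont=59.8655 → 60.8488 [stop]  node(5,1) S=57.2093 payoff=47.1007 vs cont=46.1174 → 47.1007 [stop]  node(5,2) S=75.3063 payoff=29.0037 vs cont=28.0204 → 29.0037 [stop]  node(5,3) S=99.1280 payoff=5.1820 vs cont=10.1380 → 10.1380 [wait]  node(5,4) S=130.4851 payoff=0.0000 vs cont=1.2701 → 1.2701 [wait]  node(5,5) S=171.7615 payoff=0.0000 vs cont=0.0000 → 0.0000 [wait]  ⇒ S*(5)=75.3063
t_4: node(4,0) S=49.8637 payoff=54.4463 vs cont=53.4630 → 54.4463 [stop]  node(4,1) S=65.6370 payoff=38.6730 vs cont=37.6897 → 38.6730 [stop]  node(4,2) S=86.4000 payoff=17.9100 vs cont=19.3824 → 19.3824 [wait]  node(4,3) S=113.7309 payoff=0.0000 vs cont=5.6484 → 5.6484 [wait]  node(4,4) S=149.7074 payoff=0.0000 vs cont=0.6288 → 0.6288 [wait]  ⇒ S*(4)=65.6370
t_3: node(3,0) S=57.2093 payoff=47.1007 vs cont=46.1174 → 47.1007 [stop]  node(3,1) S=75.3063 payoff=29.0037 vs cont=28.7499 → 29.0037 [stop]  node(3,2) S=99.1280 payoff=5.1820 vs cont=12.3945 → 12.3945 [wait]  node(3,3) S=130.4851 payoff=0.0000 vs cont=3.1080 → 3.1080 [wait]  ⇒ S*(3)=75.3063
t_2: node(2,0) S=65.6370 payoff=38.6730 vs cont=37.6897 → 38.6730 [stop]  node(2,1) S=86.4000 payoff=17.9100 vs cont=20.5005 → 20.5005 [wait]  node(2,2) S=113.7309 payoff=0.0000 vs cont=7.6762 → 7.6762 [wait]  ⇒ S*(2)=65.6370
t_1: node(1,0) S=75.3063 payoff=29.0037 vs cont=29.3040 → 29.3040 [wait]  node(1,1) S=99.1280 payoff=5.1820 vs cont=13.9528 → 13.9528 [wait]  ⇒ S*(1)=-
t_0: node(0,0) S=86.4000 payoff=17.9100 vs cont=21.4212 → 21.4212 [wait]  ⇒ S*(0)=-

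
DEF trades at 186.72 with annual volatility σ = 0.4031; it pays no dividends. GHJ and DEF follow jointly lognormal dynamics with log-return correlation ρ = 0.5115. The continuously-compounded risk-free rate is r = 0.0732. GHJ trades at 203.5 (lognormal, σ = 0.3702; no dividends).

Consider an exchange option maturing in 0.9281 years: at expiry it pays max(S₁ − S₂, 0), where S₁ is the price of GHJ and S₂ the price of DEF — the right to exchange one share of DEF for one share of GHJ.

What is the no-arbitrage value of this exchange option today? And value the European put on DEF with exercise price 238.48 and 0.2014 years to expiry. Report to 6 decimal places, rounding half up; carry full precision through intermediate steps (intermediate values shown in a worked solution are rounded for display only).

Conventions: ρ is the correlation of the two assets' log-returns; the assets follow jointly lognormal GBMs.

exchange price = 37.729559
price(DEF put K=238.48) = 50.099060

σ_eff = √(σ₁² + σ₂² − 2ρσ₁σ₂) = √(0.3702² + 0.4031² − 2·0.5115·0.3702·0.4031) = 0.383246
d₁ = (ln(S₁/S₂) + (q₂ − q₁ + σ_eff²/2)T) / (σ_eff√T) = (ln(203.5/186.72) + (0.0 − 0.0 + 0.073439)·0.9281) / 0.369212 = 0.417686
d₂ = d₁ − σ_eff√T = 0.417686 − 0.369212 = 0.048474
N(d₁) = 0.661912,  N(d₂) = 0.519331
V = S₁·e^{−q₁T}·N(d₁) − S₂·e^{−q₂T}·N(d₂) = 134.699003 − 96.969445 = 37.729559
[vanilla: DEF put K=238.48]
σ√T = 0.4031·√0.2014 = 0.180902
d₁ = (ln(S/K) + (r+σ²/2)T) / (σ√T) = (ln(186.72/238.48) + (0.0732+0.4031²/2)·0.2014) / 0.180902 = (-0.244675 + 0.031105) / 0.180902 = -1.180587
d₂ = d₁ − σ√T = -1.180587 − 0.180902 = -1.361488
e^{−rT} = 0.985366
N(−d₁) = 0.881117,  N(−d₂) = 0.913320
price = K·e^{−rT}·N(−d₂) − S·N(−d₁) = 214.621141 − 164.522080 = 50.099060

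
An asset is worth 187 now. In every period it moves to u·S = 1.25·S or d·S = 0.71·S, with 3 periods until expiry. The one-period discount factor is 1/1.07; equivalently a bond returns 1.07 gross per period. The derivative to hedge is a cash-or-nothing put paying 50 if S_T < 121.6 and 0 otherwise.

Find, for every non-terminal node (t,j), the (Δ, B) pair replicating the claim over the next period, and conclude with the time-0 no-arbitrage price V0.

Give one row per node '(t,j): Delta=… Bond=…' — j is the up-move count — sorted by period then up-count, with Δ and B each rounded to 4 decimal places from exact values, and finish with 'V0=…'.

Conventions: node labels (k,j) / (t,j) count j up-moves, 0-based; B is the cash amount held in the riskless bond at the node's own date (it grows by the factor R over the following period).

Under the risk-neutral measure, an up-move has probability p* = (R−d)/(u−d) = 0.6667 and values discount at R = 1.07.
Payoffs at expiry: V(3,0)=50.0000, V(3,1)=50.0000, V(3,2)=0.0000, V(3,3)=0.0000
Node (2,0) S=94.2667: V=(p*·50.0000+(1−p*)·50.0000)/1.07=46.7290; Δ=(50.0000−50.0000)/(117.8334−66.9294)=0.0000; B=V−Δ·S=46.7290
Node (2,1) S=165.9625: V=(p*·0.0000+(1−p*)·50.0000)/1.07=15.5763; Δ=(0.0000−50.0000)/(207.4531−117.8334)=-0.5579; B=V−Δ·S=108.1689
Node (2,2) S=292.1875: V=(p*·0.0000+(1−p*)·0.0000)/1.07=0.0000; Δ=(0.0000−0.0000)/(365.2344−207.4531)=0.0000; B=V−Δ·S=0.0000
Node (1,0) S=132.7700: V=(p*·15.5763+(1−p*)·46.7290)/1.07=24.2622; Δ=(15.5763−46.7290)/(165.9625−94.2667)=-0.4345; B=V−Δ·S=81.9523
Node (1,1) S=233.7500: V=(p*·0.0000+(1−p*)·15.5763)/1.07=4.8524; Δ=(0.0000−15.5763)/(292.1875−165.9625)=-0.1234; B=V−Δ·S=33.6975
Node (0,0) S=187.0000: V=(p*·4.8524+(1−p*)·24.2622)/1.07=10.5816; Δ=(4.8524−24.2622)/(233.7500−132.7700)=-0.1922; B=V−Δ·S=46.5256
Sanity check at the root: Δ(0,0)·S0 + B(0,0) reproduces V0 = 10.5816.

(0,0): Delta=-0.1922 Bond=46.5256
(1,0): Delta=-0.4345 Bond=81.9523
(1,1): Delta=-0.1234 Bond=33.6975
(2,0): Delta=0.0000 Bond=46.7290
(2,1): Delta=-0.5579 Bond=108.1689
(2,2): Delta=0.0000 Bond=0.0000
V0=10.5816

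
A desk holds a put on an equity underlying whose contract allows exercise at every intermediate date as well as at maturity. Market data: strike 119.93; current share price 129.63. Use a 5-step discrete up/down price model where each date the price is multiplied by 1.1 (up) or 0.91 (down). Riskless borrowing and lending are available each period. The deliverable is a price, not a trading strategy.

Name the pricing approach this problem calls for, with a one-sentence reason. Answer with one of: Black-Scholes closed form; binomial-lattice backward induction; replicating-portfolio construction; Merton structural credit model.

Key observation: early exercise of the strike-119.93 put must be checked at each of the 5 dates (spot 129.63), which forces a node-by-node comparison of intrinsic and continuation value backward from expiry.

framework: binomial-lattice backward induction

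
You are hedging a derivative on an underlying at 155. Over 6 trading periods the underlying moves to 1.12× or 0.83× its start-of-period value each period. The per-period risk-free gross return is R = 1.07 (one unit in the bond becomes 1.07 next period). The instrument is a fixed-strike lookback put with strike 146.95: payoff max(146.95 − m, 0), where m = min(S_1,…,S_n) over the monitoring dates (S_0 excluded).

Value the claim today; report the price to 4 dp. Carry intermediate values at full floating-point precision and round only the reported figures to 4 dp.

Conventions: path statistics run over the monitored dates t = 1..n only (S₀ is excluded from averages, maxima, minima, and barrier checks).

Set p* = 0.8276 (from d < R < u); the path-dependent value is the discounted p*-expectation over all price paths.
Enumerate all 2^6 = 64 price paths (U = up ×1.12, D = down ×0.83); each path with k up-moves has probability p*^k·(1−p*)^(6−k).
DDDDDD: m=50.6758, payoff=96.2742, prob=0.000026
UDDDDD: m=68.3817, payoff=78.5683, prob=0.000126
DUDDDD: m=68.3817, payoff=78.5683, prob=0.000126
UUDDDD: m=92.2742, payoff=54.6758, prob=0.000605
DDUDDD: m=68.3817, payoff=78.5683, prob=0.000126
UDUDDD: m=92.2742, payoff=54.6758, prob=0.000605
DUUDDD: m=92.2742, payoff=54.6758, prob=0.000605
UUUDDD: m=124.5145, payoff=22.4355, prob=0.002905
DDDUDD: m=68.3817, payoff=78.5683, prob=0.000126
UDDUDD: m=92.2742, payoff=54.6758, prob=0.000605
DUDUDD: m=92.2742, payoff=54.6758, prob=0.000605
UUDUDD: m=124.5145, payoff=22.4355, prob=0.002905
DDUUDD: m=92.2742, payoff=54.6758, prob=0.000605
UDUUDD: m=124.5145, payoff=22.4355, prob=0.002905
DUUUDD: m=124.5145, payoff=22.4355, prob=0.002905
UUUUDD: m=168.0196, payoff=0.0000, prob=0.013944
DDDDUD: m=68.3817, payoff=78.5683, prob=0.000126
UDDDUD: m=92.2742, payoff=54.6758, prob=0.000605
DUDDUD: m=92.2742, payoff=54.6758, prob=0.000605
UUDDUD: m=124.5145, payoff=22.4355, prob=0.002905
DDUDUD: m=92.2742, payoff=54.6758, prob=0.000605
UDUDUD: m=124.5145, payoff=22.4355, prob=0.002905
DUUDUD: m=124.5145, payoff=22.4355, prob=0.002905
UUUDUD: m=168.0196, payoff=0.0000, prob=0.013944
DDDUUD: m=88.6270, payoff=58.3230, prob=0.000605
UDDUUD: m=119.5930, payoff=27.3570, prob=0.002905
DUDUUD: m=119.5930, payoff=27.3570, prob=0.002905
UUDUUD: m=161.3786, payoff=0.0000, prob=0.013944
DDUUUD: m=106.7795, payoff=40.1705, prob=0.002905
UDUUUD: m=144.0880, payoff=2.8620, prob=0.013944
DUUUUD: m=128.6500, payoff=18.3000, prob=0.013944
UUUUUD: m=173.6000, payoff=0.0000, prob=0.066933
DDDDDU: m=61.0551, payoff=85.8949, prob=0.000126
UDDDDU: m=82.3876, payoff=64.5624, prob=0.000605
DUDDDU: m=82.3876, payoff=64.5624, prob=0.000605
UUDDDU: m=111.1737, payoff=35.7763, prob=0.002905
DDUDDU: m=82.3876, payoff=64.5624, prob=0.000605
UDUDDU: m=111.1737, payoff=35.7763, prob=0.002905
DUUDDU: m=111.1737, payoff=35.7763, prob=0.002905
UUUDDU: m=150.0175, payoff=0.0000, prob=0.013944
DDDUDU: m=82.3876, payoff=64.5624, prob=0.000605
UDDUDU: m=111.1737, payoff=35.7763, prob=0.002905
DUDUDU: m=111.1737, payoff=35.7763, prob=0.002905
UUDUDU: m=150.0175, payoff=0.0000, prob=0.013944
DDUUDU: m=106.7795, payoff=40.1705, prob=0.002905
UDUUDU: m=144.0880, payoff=2.8620, prob=0.013944
DUUUDU: m=128.6500, payoff=18.3000, prob=0.013944
UUUUDU: m=173.6000, payoff=0.0000, prob=0.066933
DDDDUU: m=73.5604, payoff=73.3896, prob=0.000605
UDDDUU: m=99.2622, payoff=47.6878, prob=0.002905
DUDDUU: m=99.2622, payoff=47.6878, prob=0.002905
UUDDUU: m=133.9442, payoff=13.0058, prob=0.013944
DDUDUU: m=99.2622, payoff=47.6878, prob=0.002905
UDUDUU: m=133.9442, payoff=13.0058, prob=0.013944
DUUDUU: m=128.6500, payoff=18.3000, prob=0.013944
UUUDUU: m=173.6000, payoff=0.0000, prob=0.066933
DDDUUU: m=88.6270, payoff=58.3230, prob=0.002905
UDDUUU: m=119.5930, payoff=27.3570, prob=0.013944
DUDUUU: m=119.5930, payoff=27.3570, prob=0.013944
UUDUUU: m=161.3786, payoff=0.0000, prob=0.066933
DDUUUU: m=106.7795, payoff=40.1705, prob=0.013944
UDUUUU: m=144.0880, payoff=2.8620, prob=0.066933
DUUUUU: m=128.6500, payoff=18.3000, prob=0.066933
UUUUUU: m=173.6000, payoff=0.0000, prob=0.321277
Price = Σ prob·payoff / R^6 = 6.497606 / 1.500730 = 4.3296

price = 4.3296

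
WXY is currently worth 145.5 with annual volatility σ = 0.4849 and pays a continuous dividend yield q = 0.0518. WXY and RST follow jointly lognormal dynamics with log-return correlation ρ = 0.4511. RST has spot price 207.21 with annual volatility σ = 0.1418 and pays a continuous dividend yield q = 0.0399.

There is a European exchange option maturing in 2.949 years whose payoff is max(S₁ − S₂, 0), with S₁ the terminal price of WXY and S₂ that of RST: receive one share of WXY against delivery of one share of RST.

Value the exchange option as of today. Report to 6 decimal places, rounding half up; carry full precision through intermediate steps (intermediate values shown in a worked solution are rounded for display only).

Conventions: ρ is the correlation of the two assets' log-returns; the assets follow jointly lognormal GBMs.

exchange price = 21.331614

σ_eff = √(σ₁² + σ₂² − 2ρσ₁σ₂) = √(0.4849² + 0.1418² − 2·0.4511·0.4849·0.1418) = 0.439546
d₁ = (ln(S₁/S₂) + (q₂ − q₁ + σ_eff²/2)T) / (σ_eff√T) = (ln(145.5/207.21) + (0.0399 − 0.0518 + 0.096601)·2.949) / 0.754818 = -0.137483
d₂ = d₁ − σ_eff√T = -0.137483 − 0.754818 = -0.892301
N(d₁) = 0.445324,  N(d₂) = 0.186116
V = S₁·e^{−q₁T}·N(d₁) − S₂·e^{−q₂T}·N(d₂) = 55.615703 − 34.284089 = 21.331614
Key observation: r never enters — measured in units of RST, the claim is a call on S₁/S₂ struck at 1, so only the dividend yields and σ_eff matter.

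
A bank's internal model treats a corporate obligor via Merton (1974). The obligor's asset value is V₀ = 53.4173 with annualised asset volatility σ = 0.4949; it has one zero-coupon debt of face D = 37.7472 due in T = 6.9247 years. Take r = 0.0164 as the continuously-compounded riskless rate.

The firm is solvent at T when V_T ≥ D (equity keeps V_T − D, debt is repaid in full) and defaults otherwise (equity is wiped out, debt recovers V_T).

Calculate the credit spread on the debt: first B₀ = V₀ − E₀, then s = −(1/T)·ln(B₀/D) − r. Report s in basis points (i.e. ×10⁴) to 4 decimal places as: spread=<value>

spread=661.0123

Equity is a call on the firm's assets struck at D = 37.7472:
d₁ = [ln(V₀/D) + (r + σ²/2)T] / (σ√T)
   = [ln(53.4173/37.7472) + (0.0164 + 0.5·0.4949²)·6.9247] / (0.4949·√6.9247)
   = [0.347223 + 0.961585] / 1.302321 = 1.004981
d₂ = d₁ − σ√T = 1.004981 − 1.302321 = -0.297339
N(d₁) = 0.842547,  N(d₂) = 0.383104,  e^(−rT) = 0.892646
E₀ = V₀·N(d₁) − D·e^(−rT)·N(d₂)
   = 53.4173·0.842547 − 37.7472·0.892646·0.383104 = 32.097952
B₀ = V₀ − E₀ = 53.4173 − 32.097952 = 21.319348
spread = −(1/T)·ln(B₀/D) − r = −(1/6.9247)·ln(21.319348/37.7472) − 0.0164 = 0.06610123
in basis points: 0.06610123 × 10⁴ = 661.0123 bp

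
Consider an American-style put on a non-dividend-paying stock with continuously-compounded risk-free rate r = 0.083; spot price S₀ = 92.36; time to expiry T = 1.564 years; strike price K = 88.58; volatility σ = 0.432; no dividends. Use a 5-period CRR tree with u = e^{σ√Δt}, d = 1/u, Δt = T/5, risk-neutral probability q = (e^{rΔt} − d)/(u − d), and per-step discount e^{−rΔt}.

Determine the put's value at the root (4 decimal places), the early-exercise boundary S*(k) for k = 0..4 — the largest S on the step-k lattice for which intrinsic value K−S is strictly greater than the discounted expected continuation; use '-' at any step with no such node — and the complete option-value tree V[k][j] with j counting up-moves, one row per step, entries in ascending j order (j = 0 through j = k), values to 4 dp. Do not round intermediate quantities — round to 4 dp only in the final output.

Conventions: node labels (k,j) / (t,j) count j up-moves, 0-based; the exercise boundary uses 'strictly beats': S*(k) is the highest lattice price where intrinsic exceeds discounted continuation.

price = 13.5693
boundary = - - 56.9670 44.7397 56.9670
tree:
13.5693
21.1000 6.5721
31.6130 11.4467 1.9252
43.8403 19.4000 3.9032 0.0000
53.4432 31.6130 7.9134 0.0000 0.0000
60.9849 43.8403 16.0440 0.0000 0.0000 0.0000

Δt=0.31280, u=1.27330, d=0.78536, q=0.49379, disc=e^(-rΔt)=0.97437
k=5 terminal: V=max(K-S,0) → 60.9849 43.8403 16.0440 0.0000 0.0000 0.0000
k=4: j=0 S=35.1368 intr=53.4432 cont=51.1730 V=53.4432[EX]; j=1 S=56.9670 intr=31.6130 cont=29.3429 V=31.6130[EX]; j=2 S=92.3600 intr=0.0000 cont=7.9134 V=7.9134[hold]; j=3 S=149.7424 intr=0.0000 cont=0.0000 V=0.0000[hold]; j=4 S=242.7759 intr=0.0000 cont=0.0000 V=0.0000[hold]  S*(4)=56.9670
k=3: j=0 S=44.7397 intr=43.8403 cont=41.5702 V=43.8403[EX]; j=1 S=72.5360 intr=16.0440 cont=19.4000 V=19.4000[hold]; j=2 S=117.6019 intr=0.0000 cont=3.9032 V=3.9032[hold]; j=3 S=190.6669 intr=0.0000 cont=0.0000 V=0.0000[hold]  S*(3)=44.7397
k=2: j=0 S=56.9670 intr=31.6130 cont=30.9576 V=31.6130[EX]; j=1 S=92.3600 intr=0.0000 cont=11.4467 V=11.4467[hold]; j=2 S=149.7424 intr=0.0000 cont=1.9252 V=1.9252[hold]  S*(2)=56.9670
k=1: j=0 S=72.5360 intr=16.0440 cont=21.1000 V=21.1000[hold]; j=1 S=117.6019 intr=0.0000 cont=6.5721 V=6.5721[hold]  S*(1)=-
k=0: j=0 S=92.3600 intr=0.0000 cont=13.5693 V=13.5693[hold]  S*(0)=-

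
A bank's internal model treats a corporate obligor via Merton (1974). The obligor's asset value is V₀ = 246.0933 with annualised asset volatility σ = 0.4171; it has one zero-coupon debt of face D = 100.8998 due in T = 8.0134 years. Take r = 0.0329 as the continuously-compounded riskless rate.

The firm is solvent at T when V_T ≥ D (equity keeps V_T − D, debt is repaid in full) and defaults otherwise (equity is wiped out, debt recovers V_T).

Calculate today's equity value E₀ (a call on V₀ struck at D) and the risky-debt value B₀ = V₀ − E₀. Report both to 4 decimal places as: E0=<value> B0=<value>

E0=181.2698 B0=64.8235

Work the structural quantities from V₀ = 246.0933 against face 100.8998:
d₁ = [ln(V₀/D) + (r + σ²/2)T] / (σ√T)
   = [ln(246.0933/100.8998) + (0.0329 + 0.5·0.4171²)·8.0134] / (0.4171·√8.0134)
   = [0.891583 + 0.960696] / 1.180725 = 1.568765
d₂ = d₁ − σ√T = 1.568765 − 1.180725 = 0.388040
N(d₁) = 0.941649,  N(d₂) = 0.651007,  e^(−rT) = 0.768249
E₀ = V₀·N(d₁) − D·e^(−rT)·N(d₂)
   = 246.0933·0.941649 − 100.8998·0.768249·0.651007 = 181.269832
B₀ = V₀ − E₀ = 246.0933 − 181.269832 = 64.823468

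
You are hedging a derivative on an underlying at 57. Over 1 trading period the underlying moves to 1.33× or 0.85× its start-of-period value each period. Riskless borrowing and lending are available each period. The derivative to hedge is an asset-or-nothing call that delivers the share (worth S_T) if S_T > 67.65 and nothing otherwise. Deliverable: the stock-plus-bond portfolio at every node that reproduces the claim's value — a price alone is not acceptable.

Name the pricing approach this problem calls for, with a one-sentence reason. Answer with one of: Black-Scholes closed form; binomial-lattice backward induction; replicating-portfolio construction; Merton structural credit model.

framework: replicating-portfolio construction

Key observation: the mandate to exhibit the hedge at every date and state singles out the replicating-portfolio construction on the 1-period tree with factors 1.33 and 0.85 from 57.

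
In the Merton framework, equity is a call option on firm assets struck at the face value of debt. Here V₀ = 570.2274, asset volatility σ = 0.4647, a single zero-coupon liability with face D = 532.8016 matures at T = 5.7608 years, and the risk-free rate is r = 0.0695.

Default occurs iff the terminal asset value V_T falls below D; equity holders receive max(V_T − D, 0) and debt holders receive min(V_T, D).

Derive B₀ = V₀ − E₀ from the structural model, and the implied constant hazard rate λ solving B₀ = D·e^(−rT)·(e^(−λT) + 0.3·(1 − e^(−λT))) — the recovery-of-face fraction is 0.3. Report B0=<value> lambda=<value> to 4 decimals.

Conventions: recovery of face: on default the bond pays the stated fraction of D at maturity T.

B0=252.5430 lambda=0.0940

With assets at 570.2274 and a single debt payment of 532.8016 at 5.7608 years:
d₁ = [ln(V₀/D) + (r + σ²/2)T] / (σ√T)
   = [ln(570.2274/532.8016) + (0.0695 + 0.5·0.4647²)·5.7608] / (0.4647·√5.7608)
   = [0.067886 + 1.022387] / 1.115357 = 0.977510
d₂ = d₁ − σ√T = 0.977510 − 1.115357 = -0.137848
N(d₁) = 0.835842,  N(d₂) = 0.445180,  e^(−rT) = 0.670068
E₀ = V₀·N(d₁) − D·e^(−rT)·N(d₂)
   = 570.2274·0.835842 − 532.8016·0.670068·0.445180 = 317.684369
B₀ = V₀ − E₀ = 570.2274 − 317.684369 = 252.543031
e^(−λT) = (B₀·e^(rT)/D − 0.3)/(1 − 0.3) = (252.5430·1.492385/532.8016 − 0.3)/0.7 = 0.58196666
λ = −ln(0.58196666)/5.7608 = 0.093970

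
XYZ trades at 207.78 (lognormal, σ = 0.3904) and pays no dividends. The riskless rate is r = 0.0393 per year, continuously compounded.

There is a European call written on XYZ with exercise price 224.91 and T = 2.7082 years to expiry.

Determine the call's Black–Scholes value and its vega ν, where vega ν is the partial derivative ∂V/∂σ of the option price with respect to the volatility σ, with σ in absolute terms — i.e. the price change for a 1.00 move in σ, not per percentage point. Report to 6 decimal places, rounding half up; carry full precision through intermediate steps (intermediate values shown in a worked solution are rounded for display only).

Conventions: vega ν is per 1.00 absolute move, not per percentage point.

σ√T = 0.3904·√2.7082 = 0.642466
d₁ = (ln(S/K) + (r+σ²/2)T) / (σ√T) = (ln(207.78/224.91) + (0.0393+0.3904²/2)·2.7082) / 0.642466 = (-0.079220 + 0.312814) / 0.642466 = 0.363588
d₂ = d₁ − σ√T = 0.363588 − 0.642466 = -0.278878
e^{−rT} = 0.899036
N(d₁) = 0.641917,  N(d₂) = 0.390169
Call price V = S·N(d₁) − K·e^{−rT}·N(d₂) = 133.377562 − 78.893079 = 54.484484
φ(d₁) = (1/√(2π))·e^{−d₁²/2} = 0.373426
ν = S·φ(d₁)·√T = 127.687415

price = 54.484484
ν = 127.687415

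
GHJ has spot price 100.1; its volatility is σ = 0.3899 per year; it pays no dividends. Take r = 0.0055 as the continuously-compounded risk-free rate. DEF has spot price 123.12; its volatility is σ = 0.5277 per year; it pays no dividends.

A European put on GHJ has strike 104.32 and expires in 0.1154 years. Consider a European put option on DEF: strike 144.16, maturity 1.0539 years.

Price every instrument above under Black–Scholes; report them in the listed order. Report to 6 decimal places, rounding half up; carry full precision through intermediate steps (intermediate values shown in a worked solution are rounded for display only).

[GHJ put K=104.32]
σ√T = 0.3899·√0.1154 = 0.132451
d₁ = (ln(S/K) + (r+σ²/2)T) / (σ√T) = (ln(100.1/104.32) + (0.0055+0.3899²/2)·0.1154) / 0.132451 = (-0.041293 + 0.009406) / 0.132451 = -0.240745
d₂ = d₁ − σ√T = -0.240745 − 0.132451 = -0.373197
e^{−rT} = 0.999366
N(−d₁) = 0.595124,  N(−d₂) = 0.645499
price = K·e^{−rT}·N(−d₂) − S·N(−d₁) = 67.295728 − 59.571892 = 7.723836
[DEF put K=144.16]
σ√T = 0.5277·√1.0539 = 0.541735
d₁ = (ln(S/K) + (r+σ²/2)T) / (σ√T) = (ln(123.12/144.16) + (0.0055+0.5277²/2)·1.0539) / 0.541735 = (-0.157764 + 0.152535) / 0.541735 = -0.009653
d₂ = d₁ − σ√T = -0.009653 − 0.541735 = -0.551388
e^{−rT} = 0.994220
N(−d₁) = 0.503851,  N(−d₂) = 0.709316
price = K·e^{−rT}·N(−d₂) − S·N(−d₁) = 101.664020 − 62.034140 = 39.629880

price(GHJ put K=104.32) = 7.723836
price(DEF put K=144.16) = 39.629880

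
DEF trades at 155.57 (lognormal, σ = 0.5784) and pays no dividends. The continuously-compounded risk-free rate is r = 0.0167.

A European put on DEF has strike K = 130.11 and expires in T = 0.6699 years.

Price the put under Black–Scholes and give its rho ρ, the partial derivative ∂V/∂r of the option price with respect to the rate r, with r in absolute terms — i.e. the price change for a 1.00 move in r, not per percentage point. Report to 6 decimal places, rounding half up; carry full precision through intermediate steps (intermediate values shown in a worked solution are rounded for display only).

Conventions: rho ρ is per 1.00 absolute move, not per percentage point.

σ√T = 0.5784·√0.6699 = 0.473405
d₁ = (ln(S/K) + (r+σ²/2)T) / (σ√T) = (ln(155.57/130.11) + (0.0167+0.5784²/2)·0.6699) / 0.473405 = (0.178716 + 0.123244) / 0.473405 = 0.637845
d₂ = d₁ − σ√T = 0.637845 − 0.473405 = 0.164439
e^{−rT} = 0.988875
N(−d₁) = 0.261787,  N(−d₂) = 0.434693
Put price V = K·e^{−rT}·N(−d₂) − S·N(−d₁) = 55.928653 − 40.726256 = 15.202397
ρ = −K·T·e^{−rT}·N(−d₂) = -37.466605

price = 15.202397
ρ = -37.466605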